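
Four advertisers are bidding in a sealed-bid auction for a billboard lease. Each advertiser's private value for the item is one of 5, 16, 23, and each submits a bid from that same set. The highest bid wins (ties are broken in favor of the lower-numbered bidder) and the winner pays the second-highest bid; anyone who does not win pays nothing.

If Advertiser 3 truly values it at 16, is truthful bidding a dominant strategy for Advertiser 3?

Check each profile of the others' bids and compare truth against every alternative bid.
Others bid (5, 5, 5): truth gives 11, best alternative gives 11.
Others bid (5, 5, 16): truth gives 0, best alternative gives 0.
Others bid (5, 5, 23): truth gives 0, best alternative gives 0.
Others bid (5, 16, 5): truth gives 0, best alternative gives 0.
Others bid (5, 16, 16): truth gives 0, best alternative gives 0.
Others bid (5, 16, 23): truth gives 0, best alternative gives 0.
(Remaining 21 profiles checked similarly; truth is weakly best in each.)
In every case the truthful bid is at least as good as any alternative, so it is a dominant strategy.

Yes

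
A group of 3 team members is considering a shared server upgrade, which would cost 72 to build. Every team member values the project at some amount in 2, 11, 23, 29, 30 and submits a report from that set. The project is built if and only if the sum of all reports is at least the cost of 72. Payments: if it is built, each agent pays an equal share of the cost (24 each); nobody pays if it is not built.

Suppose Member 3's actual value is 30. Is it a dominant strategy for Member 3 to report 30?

Yes

Check each profile of the others' reports and compare truth against every alternative report.
Others report (23, 23): truth gives 6, best alternative gives 6.
Others report (23, 29): truth gives 6, best alternative gives 6.
Others report (23, 30): truth gives 6, best alternative gives 6.
Others report (29, 23): truth gives 6, best alternative gives 6.
Others report (29, 29): truth gives 6, best alternative gives 6.
Others report (29, 30): truth gives 6, best alternative gives 6.
(Remaining 19 profiles checked similarly; truth is weakly best in each.)
In every case the truthful report is at least as good as any alternative, so it is a dominant strategy.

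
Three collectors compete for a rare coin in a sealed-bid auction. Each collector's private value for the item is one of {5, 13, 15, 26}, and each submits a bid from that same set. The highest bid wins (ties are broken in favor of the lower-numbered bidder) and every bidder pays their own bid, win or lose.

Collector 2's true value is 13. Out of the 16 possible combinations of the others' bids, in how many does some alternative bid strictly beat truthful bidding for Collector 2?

14

Others bid (5, 15): truth gives -13; bid 15 gives -2 > -13. Violating.
Others bid (5, 26): truth gives -13; bid 5 gives -5 > -13. Violating.
Others bid (13, 5): truth gives -13; bid 15 gives -2 > -13. Violating.
Others bid (13, 13): truth gives -13; bid 15 gives -2 > -13. Violating.
Others bid (5, 5): truth gives 0; no alternative beats it.
Others bid (5, 13): truth gives 0; no alternative beats it.
(Checking all 16 profiles: 14 have a profitable deviation, 2 do not.)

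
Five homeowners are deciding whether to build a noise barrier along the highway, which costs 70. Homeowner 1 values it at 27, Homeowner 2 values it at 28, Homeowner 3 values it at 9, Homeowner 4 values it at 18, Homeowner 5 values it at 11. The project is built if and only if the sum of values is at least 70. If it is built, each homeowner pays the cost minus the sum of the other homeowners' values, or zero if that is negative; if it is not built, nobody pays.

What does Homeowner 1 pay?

Total value 93 ≥ cost 70, so the project is built.
The other homeowners' values sum to 66.
Cost minus that sum is 70 - 66 = 4.

4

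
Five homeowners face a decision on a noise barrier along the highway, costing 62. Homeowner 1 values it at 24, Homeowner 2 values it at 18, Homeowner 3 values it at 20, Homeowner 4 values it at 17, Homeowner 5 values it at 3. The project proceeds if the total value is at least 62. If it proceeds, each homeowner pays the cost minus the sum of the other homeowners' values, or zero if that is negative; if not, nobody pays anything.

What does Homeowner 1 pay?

4

Total value 82 ≥ cost 62, so the project is built.
The other homeowners' values sum to 58.
Cost minus that sum is 62 - 58 = 4.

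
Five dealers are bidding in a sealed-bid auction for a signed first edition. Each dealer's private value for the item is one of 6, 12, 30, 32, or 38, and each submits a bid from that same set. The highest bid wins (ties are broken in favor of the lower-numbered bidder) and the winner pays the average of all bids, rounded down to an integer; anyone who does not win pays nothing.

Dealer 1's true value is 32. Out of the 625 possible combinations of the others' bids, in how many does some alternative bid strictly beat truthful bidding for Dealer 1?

Others bid (6, 6, 6, 6): truth gives 21; bid 6 gives 26 > 21. Violating.
Others bid (6, 6, 6, 12): truth gives 20; bid 12 gives 24 > 20. Violating.
Others bid (6, 6, 6, 30): truth gives 16; bid 30 gives 17 > 16. Violating.
Others bid (6, 6, 6, 38): truth gives 0; bid 38 gives 14 > 0. Violating.
Others bid (6, 6, 6, 32): truth gives 16; no alternative beats it.
Others bid (6, 6, 12, 32): truth gives 15; no alternative beats it.
(Checking all 625 profiles: 350 have a profitable deviation, 275 do not.)

350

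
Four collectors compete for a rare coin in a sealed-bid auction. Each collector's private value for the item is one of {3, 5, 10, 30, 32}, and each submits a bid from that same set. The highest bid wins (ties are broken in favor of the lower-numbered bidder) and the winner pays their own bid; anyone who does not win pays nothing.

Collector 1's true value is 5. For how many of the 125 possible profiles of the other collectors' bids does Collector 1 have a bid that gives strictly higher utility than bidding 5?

Others bid (3, 3, 3): truth gives 0; bid 3 gives 2 > 0. Violating.
Others bid (3, 3, 5): truth gives 0; no alternative beats it.
Others bid (3, 3, 10): truth gives 0; no alternative beats it.
(Checking all 125 profiles: 1 has a profitable deviation, 124 do not.)

1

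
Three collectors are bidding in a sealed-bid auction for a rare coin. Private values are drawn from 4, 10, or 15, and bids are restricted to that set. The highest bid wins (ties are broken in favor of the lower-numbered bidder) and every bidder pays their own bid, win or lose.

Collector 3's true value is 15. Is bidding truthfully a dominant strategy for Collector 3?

Consider the case where Collector 1 bids 4 and Collector 2 bids 4.
Truthful bid 15: wins, pays 15, utility 15 - 15 = 0.
Bid 10 instead: wins, pays 10, utility 15 - 10 = 5.
Since 5 > 0, bidding 10 is strictly better here, so truthful bidding is not dominant.

No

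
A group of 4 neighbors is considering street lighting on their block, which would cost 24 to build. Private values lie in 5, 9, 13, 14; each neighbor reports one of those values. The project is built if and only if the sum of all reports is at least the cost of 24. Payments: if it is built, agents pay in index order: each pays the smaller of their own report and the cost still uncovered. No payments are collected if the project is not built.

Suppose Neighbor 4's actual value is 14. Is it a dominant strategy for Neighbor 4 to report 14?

Yes

Check each profile of the others' reports and compare truth against every alternative report.
Others report (5, 5, 14): truth gives 14, best alternative gives 14.
Others report (5, 9, 13): truth gives 14, best alternative gives 14.
Others report (5, 9, 14): truth gives 14, best alternative gives 14.
Others report (5, 13, 9): truth gives 14, best alternative gives 14.
Others report (5, 13, 13): truth gives 14, best alternative gives 14.
Others report (5, 13, 14): truth gives 14, best alternative gives 14.
(Remaining 58 profiles checked similarly; truth is weakly best in each.)
In every case the truthful report is at least as good as any alternative, so it is a dominant strategy.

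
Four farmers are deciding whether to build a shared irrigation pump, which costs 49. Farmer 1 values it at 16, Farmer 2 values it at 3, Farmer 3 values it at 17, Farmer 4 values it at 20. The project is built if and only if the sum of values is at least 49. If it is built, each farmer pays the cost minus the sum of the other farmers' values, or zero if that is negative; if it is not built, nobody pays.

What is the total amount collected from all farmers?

Total value 56 ≥ cost 49, so it is built.
Farmer 1: others sum to 40; max(0, 49 - 40) = 9.
Farmer 2: others sum to 53; max(0, 49 - 53) = 0.
Farmer 3: others sum to 39; max(0, 49 - 39) = 10.
Farmer 4: others sum to 36; max(0, 49 - 36) = 13.
Total collected = 9 + 0 + 10 + 13 = 32.

32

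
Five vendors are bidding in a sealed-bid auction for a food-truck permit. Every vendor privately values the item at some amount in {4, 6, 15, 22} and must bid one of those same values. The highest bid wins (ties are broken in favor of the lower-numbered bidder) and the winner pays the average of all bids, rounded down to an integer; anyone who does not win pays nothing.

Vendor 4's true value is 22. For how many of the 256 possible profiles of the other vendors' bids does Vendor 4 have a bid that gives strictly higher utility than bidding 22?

24

Others bid (4, 4, 4, 4): truth gives 15; bid 6 gives 18 > 15. Violating.
Others bid (4, 4, 4, 6): truth gives 14; bid 6 gives 18 > 14. Violating.
Others bid (4, 4, 4, 15): truth gives 13; bid 15 gives 14 > 13. Violating.
Others bid (4, 4, 6, 4): truth gives 14; bid 15 gives 16 > 14. Violating.
Others bid (4, 4, 4, 22): truth gives 11; no alternative beats it.
Others bid (4, 4, 6, 22): truth gives 11; no alternative beats it.
(Checking all 256 profiles: 24 have a profitable deviation, 232 do not.)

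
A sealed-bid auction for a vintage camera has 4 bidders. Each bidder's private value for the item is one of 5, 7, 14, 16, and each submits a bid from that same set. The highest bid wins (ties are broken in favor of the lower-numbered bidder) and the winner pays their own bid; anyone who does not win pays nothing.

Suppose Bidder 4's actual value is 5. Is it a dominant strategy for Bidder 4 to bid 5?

Yes

Check each profile of the others' bids and compare truth against every alternative bid.
Others bid (5, 5, 5): truth gives 0, best alternative gives -2.
Others bid (5, 5, 7): truth gives 0, best alternative gives 0.
Others bid (5, 5, 14): truth gives 0, best alternative gives 0.
Others bid (5, 5, 16): truth gives 0, best alternative gives 0.
Others bid (5, 7, 5): truth gives 0, best alternative gives 0.
Others bid (5, 7, 7): truth gives 0, best alternative gives 0.
(Remaining 58 profiles checked similarly; truth is weakly best in each.)
In every case the truthful bid is at least as good as any alternative, so it is a dominant strategy.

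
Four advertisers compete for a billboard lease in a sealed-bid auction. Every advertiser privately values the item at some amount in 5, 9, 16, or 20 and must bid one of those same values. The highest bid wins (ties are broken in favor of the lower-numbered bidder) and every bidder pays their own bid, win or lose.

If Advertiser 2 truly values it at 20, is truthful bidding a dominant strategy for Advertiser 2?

No

Consider the case where Advertiser 1 bids 5, Advertiser 3 bids 5 and Advertiser 4 bids 5.
Truthful bid 20: wins, pays 20, utility 20 - 20 = 0.
Bid 9 instead: wins, pays 9, utility 20 - 9 = 11.
Since 11 > 0, bidding 9 is strictly better here, so truthful bidding is not dominant.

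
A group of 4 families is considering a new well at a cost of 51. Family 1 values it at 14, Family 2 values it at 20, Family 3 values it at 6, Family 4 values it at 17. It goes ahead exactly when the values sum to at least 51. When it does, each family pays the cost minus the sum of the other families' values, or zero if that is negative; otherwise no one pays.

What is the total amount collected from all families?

33

Total value 57 ≥ cost 51, so it is built.
Family 1: others sum to 43; max(0, 51 - 43) = 8.
Family 2: others sum to 37; max(0, 51 - 37) = 14.
Family 3: others sum to 51; max(0, 51 - 51) = 0.
Family 4: others sum to 40; max(0, 51 - 40) = 11.
Total collected = 8 + 14 + 0 + 11 = 33.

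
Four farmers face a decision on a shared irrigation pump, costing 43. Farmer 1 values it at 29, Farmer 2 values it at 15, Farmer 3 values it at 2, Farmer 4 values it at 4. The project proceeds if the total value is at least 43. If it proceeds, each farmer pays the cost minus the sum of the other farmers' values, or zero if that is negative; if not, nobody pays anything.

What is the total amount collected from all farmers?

Total value 50 ≥ cost 43, so it is built.
Farmer 1: others sum to 21; max(0, 43 - 21) = 22.
Farmer 2: others sum to 35; max(0, 43 - 35) = 8.
Farmer 3: others sum to 48; max(0, 43 - 48) = 0.
Farmer 4: others sum to 46; max(0, 43 - 46) = 0.
Total collected = 22 + 8 + 0 + 0 = 30.

30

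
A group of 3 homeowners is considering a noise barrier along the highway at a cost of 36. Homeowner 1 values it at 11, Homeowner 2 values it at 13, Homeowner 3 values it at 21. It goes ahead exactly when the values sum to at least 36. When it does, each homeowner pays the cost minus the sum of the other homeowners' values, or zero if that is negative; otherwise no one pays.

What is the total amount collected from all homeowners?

18

Total value 45 ≥ cost 36, so it is built.
Homeowner 1: others sum to 34; max(0, 36 - 34) = 2.
Homeowner 2: others sum to 32; max(0, 36 - 32) = 4.
Homeowner 3: others sum to 24; max(0, 36 - 24) = 12.
Total collected = 2 + 4 + 12 = 18.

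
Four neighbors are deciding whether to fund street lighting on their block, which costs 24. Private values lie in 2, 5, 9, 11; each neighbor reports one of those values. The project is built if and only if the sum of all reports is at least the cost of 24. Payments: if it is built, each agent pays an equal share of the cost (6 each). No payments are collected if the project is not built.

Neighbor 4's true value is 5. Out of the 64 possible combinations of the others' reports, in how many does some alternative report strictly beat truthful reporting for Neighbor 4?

Others report (2, 9, 9): truth gives -1; report 2 gives 0 > -1. Violating.
Others report (5, 5, 9): truth gives -1; report 2 gives 0 > -1. Violating.
Others report (5, 5, 11): truth gives -1; report 2 gives 0 > -1. Violating.
Others report (5, 9, 5): truth gives -1; report 2 gives 0 > -1. Violating.
Others report (2, 2, 2): truth gives 0; no alternative beats it.
Others report (2, 2, 5): truth gives 0; no alternative beats it.
(Checking all 64 profiles: 9 have a profitable deviation, 55 do not.)

9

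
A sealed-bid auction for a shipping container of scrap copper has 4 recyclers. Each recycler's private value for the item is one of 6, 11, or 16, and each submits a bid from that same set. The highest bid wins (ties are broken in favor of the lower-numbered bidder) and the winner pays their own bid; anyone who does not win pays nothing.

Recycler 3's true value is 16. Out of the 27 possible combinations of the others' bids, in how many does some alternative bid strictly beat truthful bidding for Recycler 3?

Others bid (6, 6, 6): truth gives 0; bid 11 gives 5 > 0. Violating.
Others bid (6, 6, 11): truth gives 0; bid 11 gives 5 > 0. Violating.
Others bid (6, 6, 16): truth gives 0; no alternative beats it.
Others bid (6, 11, 6): truth gives 0; no alternative beats it.
(Checking all 27 profiles: 2 have a profitable deviation, 25 do not.)

2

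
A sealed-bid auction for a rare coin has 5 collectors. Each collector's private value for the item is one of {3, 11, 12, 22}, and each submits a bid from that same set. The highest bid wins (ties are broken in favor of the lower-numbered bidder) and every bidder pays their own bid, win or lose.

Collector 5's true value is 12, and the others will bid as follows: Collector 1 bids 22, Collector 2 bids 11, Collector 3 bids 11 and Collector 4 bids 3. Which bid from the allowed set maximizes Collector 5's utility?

3

Bid 3: loses but pays 3, utility -3.
Bid 11: loses but pays 11, utility -11.
Bid 12: loses but pays 12, utility -12.
Bid 22: loses but pays 22, utility -22.
The best choice is 3 with utility -3.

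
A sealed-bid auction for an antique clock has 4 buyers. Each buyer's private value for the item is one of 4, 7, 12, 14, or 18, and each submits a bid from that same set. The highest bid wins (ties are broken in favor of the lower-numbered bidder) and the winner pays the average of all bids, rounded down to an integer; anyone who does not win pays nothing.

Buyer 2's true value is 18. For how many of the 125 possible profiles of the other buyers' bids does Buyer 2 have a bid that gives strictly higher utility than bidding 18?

48

Others bid (4, 4, 4): truth gives 11; bid 7 gives 14 > 11. Violating.
Others bid (4, 4, 7): truth gives 10; bid 7 gives 13 > 10. Violating.
Others bid (4, 4, 12): truth gives 9; bid 12 gives 10 > 9. Violating.
Others bid (4, 4, 14): truth gives 8; bid 14 gives 9 > 8. Violating.
Others bid (4, 4, 18): truth gives 7; no alternative beats it.
Others bid (4, 7, 18): truth gives 7; no alternative beats it.
(Checking all 125 profiles: 48 have a profitable deviation, 77 do not.)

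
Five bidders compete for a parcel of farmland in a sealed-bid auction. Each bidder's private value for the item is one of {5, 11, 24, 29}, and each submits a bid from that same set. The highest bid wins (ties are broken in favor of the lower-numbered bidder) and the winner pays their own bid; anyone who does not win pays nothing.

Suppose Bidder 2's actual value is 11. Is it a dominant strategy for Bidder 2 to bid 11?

Yes

Check each profile of the others' bids and compare truth against every alternative bid.
Others bid (5, 5, 5, 5): truth gives 0, best alternative gives 0.
Others bid (5, 5, 5, 11): truth gives 0, best alternative gives 0.
Others bid (5, 5, 5, 24): truth gives 0, best alternative gives 0.
Others bid (5, 5, 5, 29): truth gives 0, best alternative gives 0.
Others bid (5, 5, 11, 5): truth gives 0, best alternative gives 0.
Others bid (5, 5, 11, 11): truth gives 0, best alternative gives 0.
(Remaining 250 profiles checked similarly; truth is weakly best in each.)
In every case the truthful bid is at least as good as any alternative, so it is a dominant strategy.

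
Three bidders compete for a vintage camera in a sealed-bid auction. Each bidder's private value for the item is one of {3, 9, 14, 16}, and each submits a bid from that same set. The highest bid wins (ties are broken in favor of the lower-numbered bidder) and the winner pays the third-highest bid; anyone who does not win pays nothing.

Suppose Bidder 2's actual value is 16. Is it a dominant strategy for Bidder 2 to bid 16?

Check each profile of the others' bids and compare truth against every alternative bid.
Others bid (3, 16): truth gives 13, best alternative gives 0.
Others bid (14, 3): truth gives 13, best alternative gives 0.
Others bid (9, 16): truth gives 7, best alternative gives 0.
Others bid (14, 9): truth gives 7, best alternative gives 0.
Others bid (14, 14): truth gives 2, best alternative gives 0.
Others bid (14, 16): truth gives 2, best alternative gives 0.
(Remaining 10 profiles checked similarly; truth is weakly best in each.)
In every case the truthful bid is at least as good as any alternative, so it is a dominant strategy.

Yes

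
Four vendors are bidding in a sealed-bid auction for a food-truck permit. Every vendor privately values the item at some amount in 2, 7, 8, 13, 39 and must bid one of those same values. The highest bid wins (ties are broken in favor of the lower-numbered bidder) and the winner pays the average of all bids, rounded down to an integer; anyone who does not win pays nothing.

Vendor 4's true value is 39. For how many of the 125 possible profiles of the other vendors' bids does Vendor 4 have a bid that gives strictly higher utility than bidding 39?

27

Others bid (2, 2, 2): truth gives 28; bid 7 gives 36 > 28. Violating.
Others bid (2, 2, 7): truth gives 27; bid 8 gives 35 > 27. Violating.
Others bid (2, 2, 8): truth gives 27; bid 13 gives 33 > 27. Violating.
Others bid (2, 7, 2): truth gives 27; bid 8 gives 35 > 27. Violating.
Others bid (2, 2, 13): truth gives 25; no alternative beats it.
Others bid (2, 2, 39): truth gives 0; no alternative beats it.
(Checking all 125 profiles: 27 have a profitable deviation, 98 do not.)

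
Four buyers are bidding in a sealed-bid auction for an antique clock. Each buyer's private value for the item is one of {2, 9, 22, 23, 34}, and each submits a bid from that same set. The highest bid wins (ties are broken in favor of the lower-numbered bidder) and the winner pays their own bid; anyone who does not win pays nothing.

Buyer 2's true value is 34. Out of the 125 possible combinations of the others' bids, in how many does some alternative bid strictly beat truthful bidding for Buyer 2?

Others bid (2, 2, 2): truth gives 0; bid 9 gives 25 > 0. Violating.
Others bid (2, 2, 9): truth gives 0; bid 9 gives 25 > 0. Violating.
Others bid (2, 2, 22): truth gives 0; bid 22 gives 12 > 0. Violating.
Others bid (2, 2, 23): truth gives 0; bid 23 gives 11 > 0. Violating.
Others bid (2, 2, 34): truth gives 0; no alternative beats it.
Others bid (2, 9, 34): truth gives 0; no alternative beats it.
(Checking all 125 profiles: 48 have a profitable deviation, 77 do not.)

48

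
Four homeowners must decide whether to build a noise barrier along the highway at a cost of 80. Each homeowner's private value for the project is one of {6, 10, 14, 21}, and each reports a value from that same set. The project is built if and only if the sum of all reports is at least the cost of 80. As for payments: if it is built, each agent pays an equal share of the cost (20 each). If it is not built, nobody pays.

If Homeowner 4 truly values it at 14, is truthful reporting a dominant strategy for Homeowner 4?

Check each profile of the others' reports and compare truth against every alternative report.
Others report (6, 6, 6): truth gives 0, best alternative gives 0.
Others report (6, 6, 10): truth gives 0, best alternative gives 0.
Others report (6, 6, 14): truth gives 0, best alternative gives 0.
Others report (6, 6, 21): truth gives 0, best alternative gives 0.
Others report (6, 10, 6): truth gives 0, best alternative gives 0.
Others report (6, 10, 10): truth gives 0, best alternative gives 0.
(Remaining 58 profiles checked similarly; truth is weakly best in each.)
In every case the truthful report is at least as good as any alternative, so it is a dominant strategy.

Yes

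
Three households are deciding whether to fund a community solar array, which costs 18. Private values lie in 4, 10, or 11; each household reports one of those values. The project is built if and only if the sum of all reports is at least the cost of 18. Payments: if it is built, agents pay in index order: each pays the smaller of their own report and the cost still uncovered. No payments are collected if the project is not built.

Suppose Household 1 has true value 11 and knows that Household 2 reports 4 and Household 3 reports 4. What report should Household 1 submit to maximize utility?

Report 4: project not built, utility 0.
Report 10: project built, pays 10, utility 11 - 10 = 1.
Report 11: project built, pays 11, utility 11 - 11 = 0.
The best choice is 10 with utility 1.

10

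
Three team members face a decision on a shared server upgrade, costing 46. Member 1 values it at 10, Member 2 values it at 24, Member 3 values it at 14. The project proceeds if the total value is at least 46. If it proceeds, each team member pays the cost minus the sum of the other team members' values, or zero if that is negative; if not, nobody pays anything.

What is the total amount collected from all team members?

42

Total value 48 ≥ cost 46, so it is built.
Member 1: others sum to 38; max(0, 46 - 38) = 8.
Member 2: others sum to 24; max(0, 46 - 24) = 22.
Member 3: others sum to 34; max(0, 46 - 34) = 12.
Total collected = 8 + 22 + 12 = 42.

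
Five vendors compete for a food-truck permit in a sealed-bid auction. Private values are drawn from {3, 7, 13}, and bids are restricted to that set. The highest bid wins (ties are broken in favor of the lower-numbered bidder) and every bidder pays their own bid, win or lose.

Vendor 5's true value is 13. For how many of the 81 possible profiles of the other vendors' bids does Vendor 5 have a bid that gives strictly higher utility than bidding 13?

66

Others bid (3, 3, 3, 3): truth gives 0; bid 7 gives 6 > 0. Violating.
Others bid (3, 3, 3, 13): truth gives -13; bid 3 gives -3 > -13. Violating.
Others bid (3, 3, 7, 13): truth gives -13; bid 3 gives -3 > -13. Violating.
Others bid (3, 3, 13, 3): truth gives -13; bid 3 gives -3 > -13. Violating.
Others bid (3, 3, 3, 7): truth gives 0; no alternative beats it.
Others bid (3, 3, 7, 3): truth gives 0; no alternative beats it.
(Checking all 81 profiles: 66 have a profitable deviation, 15 do not.)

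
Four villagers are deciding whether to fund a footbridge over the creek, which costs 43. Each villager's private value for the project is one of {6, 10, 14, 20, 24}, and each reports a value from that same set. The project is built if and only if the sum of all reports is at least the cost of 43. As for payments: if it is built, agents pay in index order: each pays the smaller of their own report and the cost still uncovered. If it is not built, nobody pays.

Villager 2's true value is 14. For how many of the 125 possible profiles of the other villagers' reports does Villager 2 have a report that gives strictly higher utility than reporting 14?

Others report (6, 6, 24): truth gives 0; report 10 gives 4 > 0. Violating.
Others report (6, 10, 20): truth gives 0; report 10 gives 4 > 0. Violating.
Others report (6, 10, 24): truth gives 0; report 6 gives 8 > 0. Violating.
Others report (6, 14, 14): truth gives 0; report 10 gives 4 > 0. Violating.
Others report (6, 6, 6): truth gives 0; no alternative beats it.
Others report (6, 6, 10): truth gives 0; no alternative beats it.
(Checking all 125 profiles: 105 have a profitable deviation, 20 do not.)

105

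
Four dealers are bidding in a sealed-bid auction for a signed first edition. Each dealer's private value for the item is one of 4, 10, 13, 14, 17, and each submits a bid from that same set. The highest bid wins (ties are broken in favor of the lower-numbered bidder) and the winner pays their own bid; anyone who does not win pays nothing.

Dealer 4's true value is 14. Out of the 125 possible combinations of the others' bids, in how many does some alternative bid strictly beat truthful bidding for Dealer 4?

8

Others bid (4, 4, 4): truth gives 0; bid 10 gives 4 > 0. Violating.
Others bid (4, 4, 10): truth gives 0; bid 13 gives 1 > 0. Violating.
Others bid (4, 10, 4): truth gives 0; bid 13 gives 1 > 0. Violating.
Others bid (4, 10, 10): truth gives 0; bid 13 gives 1 > 0. Violating.
Others bid (4, 4, 13): truth gives 0; no alternative beats it.
Others bid (4, 4, 14): truth gives 0; no alternative beats it.
(Checking all 125 profiles: 8 have a profitable deviation, 117 do not.)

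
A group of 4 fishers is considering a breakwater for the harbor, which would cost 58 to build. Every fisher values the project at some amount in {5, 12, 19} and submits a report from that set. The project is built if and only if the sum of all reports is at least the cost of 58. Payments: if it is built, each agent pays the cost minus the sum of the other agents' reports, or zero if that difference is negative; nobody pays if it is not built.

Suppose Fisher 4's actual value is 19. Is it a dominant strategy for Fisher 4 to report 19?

Check each profile of the others' reports and compare truth against every alternative report.
Others report (5, 19, 19): truth gives 4, best alternative gives 0.
Others report (12, 12, 19): truth gives 4, best alternative gives 0.
Others report (12, 19, 12): truth gives 4, best alternative gives 0.
Others report (19, 5, 19): truth gives 4, best alternative gives 0.
Others report (19, 12, 12): truth gives 4, best alternative gives 0.
Others report (19, 19, 5): truth gives 4, best alternative gives 0.
(Remaining 21 profiles checked similarly; truth is weakly best in each.)
In every case the truthful report is at least as good as any alternative, so it is a dominant strategy.

Yes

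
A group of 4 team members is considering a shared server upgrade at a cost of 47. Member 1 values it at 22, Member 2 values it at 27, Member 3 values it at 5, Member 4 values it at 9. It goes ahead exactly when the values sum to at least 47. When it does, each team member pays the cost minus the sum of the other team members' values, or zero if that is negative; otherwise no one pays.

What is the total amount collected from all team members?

Total value 63 ≥ cost 47, so it is built.
Member 1: others sum to 41; max(0, 47 - 41) = 6.
Member 2: others sum to 36; max(0, 47 - 36) = 11.
Member 3: others sum to 58; max(0, 47 - 58) = 0.
Member 4: others sum to 54; max(0, 47 - 54) = 0.
Total collected = 6 + 11 + 0 + 0 = 17.

17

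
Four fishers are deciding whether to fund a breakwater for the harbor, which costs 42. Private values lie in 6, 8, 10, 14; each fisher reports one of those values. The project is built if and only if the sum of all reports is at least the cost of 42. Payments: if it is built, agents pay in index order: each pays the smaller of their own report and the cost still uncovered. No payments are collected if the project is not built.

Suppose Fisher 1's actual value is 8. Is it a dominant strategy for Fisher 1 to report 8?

No

Consider the case where Fisher 2 reports 8, Fisher 3 reports 14 and Fisher 4 reports 14.
Truthful report 8: project built, pays 8, utility 8 - 8 = 0.
Report 6 instead: project built, pays 6, utility 8 - 6 = 2.
Since 2 > 0, reporting 6 is strictly better here, so truthful reporting is not dominant.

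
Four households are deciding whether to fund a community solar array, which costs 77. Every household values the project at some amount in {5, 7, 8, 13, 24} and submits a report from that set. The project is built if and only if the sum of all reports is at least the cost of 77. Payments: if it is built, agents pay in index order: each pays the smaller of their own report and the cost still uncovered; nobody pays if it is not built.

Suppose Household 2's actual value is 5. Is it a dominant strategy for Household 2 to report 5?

Yes

Check each profile of the others' reports and compare truth against every alternative report.
Others report (24, 24, 24): truth gives 0, best alternative gives -2.
Others report (5, 5, 5): truth gives 0, best alternative gives 0.
Others report (5, 5, 7): truth gives 0, best alternative gives 0.
Others report (5, 5, 8): truth gives 0, best alternative gives 0.
Others report (5, 5, 13): truth gives 0, best alternative gives 0.
Others report (5, 5, 24): truth gives 0, best alternative gives 0.
(Remaining 119 profiles checked similarly; truth is weakly best in each.)
In every case the truthful report is at least as good as any alternative, so it is a dominant strategy.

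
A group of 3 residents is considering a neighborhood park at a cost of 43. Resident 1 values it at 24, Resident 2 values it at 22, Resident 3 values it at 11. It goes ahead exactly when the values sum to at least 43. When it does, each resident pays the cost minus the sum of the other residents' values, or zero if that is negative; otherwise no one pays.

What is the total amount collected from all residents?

18

Total value 57 ≥ cost 43, so it is built.
Resident 1: others sum to 33; max(0, 43 - 33) = 10.
Resident 2: others sum to 35; max(0, 43 - 35) = 8.
Resident 3: others sum to 46; max(0, 43 - 46) = 0.
Total collected = 10 + 8 + 0 = 18.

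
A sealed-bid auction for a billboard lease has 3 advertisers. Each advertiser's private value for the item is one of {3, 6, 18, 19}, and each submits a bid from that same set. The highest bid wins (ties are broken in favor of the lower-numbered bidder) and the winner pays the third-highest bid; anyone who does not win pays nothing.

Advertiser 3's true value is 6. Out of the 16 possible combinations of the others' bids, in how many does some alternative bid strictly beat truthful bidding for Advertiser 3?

Others bid (3, 6): truth gives 0; bid 18 gives 3 > 0. Violating.
Others bid (3, 18): truth gives 0; bid 19 gives 3 > 0. Violating.
Others bid (6, 3): truth gives 0; bid 18 gives 3 > 0. Violating.
Others bid (18, 3): truth gives 0; bid 19 gives 3 > 0. Violating.
Others bid (3, 3): truth gives 3; no alternative beats it.
Others bid (3, 19): truth gives 0; no alternative beats it.
(Checking all 16 profiles: 4 have a profitable deviation, 12 do not.)

4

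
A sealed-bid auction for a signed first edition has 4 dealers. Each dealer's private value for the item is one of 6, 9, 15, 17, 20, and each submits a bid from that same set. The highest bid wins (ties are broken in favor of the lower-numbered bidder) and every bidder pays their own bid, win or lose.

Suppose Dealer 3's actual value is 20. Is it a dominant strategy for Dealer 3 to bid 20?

No

Consider the case where Dealer 1 bids 6, Dealer 2 bids 6 and Dealer 4 bids 6.
Truthful bid 20: wins, pays 20, utility 20 - 20 = 0.
Bid 9 instead: wins, pays 9, utility 20 - 9 = 11.
Since 11 > 0, bidding 9 is strictly better here, so truthful bidding is not dominant.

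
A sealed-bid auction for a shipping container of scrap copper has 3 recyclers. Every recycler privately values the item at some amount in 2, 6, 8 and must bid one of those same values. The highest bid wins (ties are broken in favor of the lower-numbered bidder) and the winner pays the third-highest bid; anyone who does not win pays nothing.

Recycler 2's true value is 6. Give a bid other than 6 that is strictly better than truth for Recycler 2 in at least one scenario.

Suppose Recycler 1 bids 2 and Recycler 3 bids 8.
Bid 6: loses, pays 0, utility 0.
Bid 8: wins, pays 2, utility 6 - 2 = 4.
So bidding 8 beats truth here (4 > 0).

8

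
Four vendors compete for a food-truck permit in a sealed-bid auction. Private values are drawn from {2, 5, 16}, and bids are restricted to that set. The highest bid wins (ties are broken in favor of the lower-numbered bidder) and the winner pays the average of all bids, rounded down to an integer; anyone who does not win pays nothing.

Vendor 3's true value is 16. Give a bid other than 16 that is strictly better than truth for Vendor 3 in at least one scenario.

5

Suppose Vendor 1 bids 2, Vendor 2 bids 2 and Vendor 4 bids 2.
Bid 16: wins, pays 5, utility 16 - 5 = 11.
Bid 5: wins, pays 2, utility 16 - 2 = 14.
So bidding 5 beats truth here (14 > 11).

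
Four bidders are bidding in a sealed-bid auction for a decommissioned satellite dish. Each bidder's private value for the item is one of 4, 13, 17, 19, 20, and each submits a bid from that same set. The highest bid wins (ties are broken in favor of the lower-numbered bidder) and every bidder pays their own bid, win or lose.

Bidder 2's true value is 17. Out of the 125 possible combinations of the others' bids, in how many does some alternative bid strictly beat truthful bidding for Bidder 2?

Others bid (4, 4, 4): truth gives 0; bid 13 gives 4 > 0. Violating.
Others bid (4, 4, 13): truth gives 0; bid 13 gives 4 > 0. Violating.
Others bid (4, 4, 19): truth gives -17; bid 19 gives -2 > -17. Violating.
Others bid (4, 4, 20): truth gives -17; bid 20 gives -3 > -17. Violating.
Others bid (4, 4, 17): truth gives 0; no alternative beats it.
Others bid (4, 13, 17): truth gives 0; no alternative beats it.
(Checking all 125 profiles: 111 have a profitable deviation, 14 do not.)

111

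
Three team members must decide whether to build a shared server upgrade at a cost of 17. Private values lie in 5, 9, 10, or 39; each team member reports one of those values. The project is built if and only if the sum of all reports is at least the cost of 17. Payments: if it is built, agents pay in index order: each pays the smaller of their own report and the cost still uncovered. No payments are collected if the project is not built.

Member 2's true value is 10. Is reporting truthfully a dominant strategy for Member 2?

No

Consider the case where Member 1 reports 5 and Member 3 reports 5.
Truthful report 10: project built, pays 10, utility 10 - 10 = 0.
Report 9 instead: project built, pays 9, utility 10 - 9 = 1.
Since 1 > 0, reporting 9 is strictly better here, so truthful reporting is not dominant.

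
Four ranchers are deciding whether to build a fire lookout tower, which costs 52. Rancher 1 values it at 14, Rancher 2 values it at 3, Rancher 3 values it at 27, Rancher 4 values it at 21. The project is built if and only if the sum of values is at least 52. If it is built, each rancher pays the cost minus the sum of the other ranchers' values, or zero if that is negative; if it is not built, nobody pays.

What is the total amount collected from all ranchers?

23

Total value 65 ≥ cost 52, so it is built.
Rancher 1: others sum to 51; max(0, 52 - 51) = 1.
Rancher 2: others sum to 62; max(0, 52 - 62) = 0.
Rancher 3: others sum to 38; max(0, 52 - 38) = 14.
Rancher 4: others sum to 44; max(0, 52 - 44) = 8.
Total collected = 1 + 0 + 14 + 8 = 23.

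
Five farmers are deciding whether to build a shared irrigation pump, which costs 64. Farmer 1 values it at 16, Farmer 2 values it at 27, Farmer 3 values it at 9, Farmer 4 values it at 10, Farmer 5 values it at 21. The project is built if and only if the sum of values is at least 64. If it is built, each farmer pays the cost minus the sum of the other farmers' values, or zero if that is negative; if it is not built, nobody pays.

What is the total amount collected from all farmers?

Total value 83 ≥ cost 64, so it is built.
Farmer 1: others sum to 67; max(0, 64 - 67) = 0.
Farmer 2: others sum to 56; max(0, 64 - 56) = 8.
Farmer 3: others sum to 74; max(0, 64 - 74) = 0.
Farmer 4: others sum to 73; max(0, 64 - 73) = 0.
Farmer 5: others sum to 62; max(0, 64 - 62) = 2.
Total collected = 0 + 8 + 0 + 0 + 2 = 10.

10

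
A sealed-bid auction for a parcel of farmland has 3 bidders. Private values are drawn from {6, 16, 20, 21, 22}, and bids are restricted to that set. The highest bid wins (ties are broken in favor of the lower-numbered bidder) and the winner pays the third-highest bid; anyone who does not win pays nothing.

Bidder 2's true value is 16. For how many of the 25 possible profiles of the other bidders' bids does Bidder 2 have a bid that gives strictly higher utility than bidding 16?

6

Others bid (6, 20): truth gives 0; bid 20 gives 10 > 0. Violating.
Others bid (6, 21): truth gives 0; bid 21 gives 10 > 0. Violating.
Others bid (6, 22): truth gives 0; bid 22 gives 10 > 0. Violating.
Others bid (16, 6): truth gives 0; bid 20 gives 10 > 0. Violating.
Others bid (6, 6): truth gives 10; no alternative beats it.
Others bid (6, 16): truth gives 10; no alternative beats it.
(Checking all 25 profiles: 6 have a profitable deviation, 19 do not.)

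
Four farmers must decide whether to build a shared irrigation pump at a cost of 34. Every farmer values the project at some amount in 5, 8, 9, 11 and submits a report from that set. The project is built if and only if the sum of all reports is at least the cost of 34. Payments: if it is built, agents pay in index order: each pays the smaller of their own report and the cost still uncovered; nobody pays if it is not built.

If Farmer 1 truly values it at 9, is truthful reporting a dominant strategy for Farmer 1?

Consider the case where Farmer 2 reports 5, Farmer 3 reports 11 and Farmer 4 reports 11.
Truthful report 9: project built, pays 9, utility 9 - 9 = 0.
Report 8 instead: project built, pays 8, utility 9 - 8 = 1.
Since 1 > 0, reporting 8 is strictly better here, so truthful reporting is not dominant.

No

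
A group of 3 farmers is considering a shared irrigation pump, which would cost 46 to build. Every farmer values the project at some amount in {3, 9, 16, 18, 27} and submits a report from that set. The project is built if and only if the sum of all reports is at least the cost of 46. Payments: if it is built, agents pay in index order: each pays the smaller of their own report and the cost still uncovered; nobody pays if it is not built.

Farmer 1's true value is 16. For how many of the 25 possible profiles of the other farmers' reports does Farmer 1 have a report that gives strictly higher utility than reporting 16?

Others report (16, 27): truth gives 0; report 3 gives 13 > 0. Violating.
Others report (18, 27): truth gives 0; report 3 gives 13 > 0. Violating.
Others report (27, 16): truth gives 0; report 3 gives 13 > 0. Violating.
Others report (27, 18): truth gives 0; report 3 gives 13 > 0. Violating.
Others report (3, 3): truth gives 0; no alternative beats it.
Others report (3, 9): truth gives 0; no alternative beats it.
(Checking all 25 profiles: 5 have a profitable deviation, 20 do not.)

5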